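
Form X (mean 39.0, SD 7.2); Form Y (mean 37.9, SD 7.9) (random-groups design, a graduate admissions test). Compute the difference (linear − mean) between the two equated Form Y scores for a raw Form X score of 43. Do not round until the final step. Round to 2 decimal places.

0.39

Mean-equated: 43 + (37.9 − 39.0) = 41.90
Linear-equated: (7.9/7.2)(43 − 39.0) + 37.9 = 42.289
Difference = 42.289 − 41.90 = 0.39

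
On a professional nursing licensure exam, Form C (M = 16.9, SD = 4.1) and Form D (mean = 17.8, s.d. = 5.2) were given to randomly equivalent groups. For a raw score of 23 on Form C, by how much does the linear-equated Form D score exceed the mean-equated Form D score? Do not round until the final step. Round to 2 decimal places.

Mean-equated: 23 + (17.8 − 16.9) = 23.90
Linear-equated: (5.2/4.1)(23 − 16.9) + 17.8 = 25.537
Difference = 25.537 − 23.90 = 1.64

1.64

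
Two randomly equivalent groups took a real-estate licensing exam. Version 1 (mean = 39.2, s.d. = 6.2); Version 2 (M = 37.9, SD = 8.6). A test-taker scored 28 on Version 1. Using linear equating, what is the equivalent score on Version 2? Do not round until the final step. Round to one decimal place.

22.4

Linear equating: y = (SD_Y/SD_X)(x − M_X) + M_Y
y = (8.6/6.2)(28 − 39.2) + 37.9
y = 1.387097 × -11.2 + 37.9 = -15.5355 + 37.9 = 22.4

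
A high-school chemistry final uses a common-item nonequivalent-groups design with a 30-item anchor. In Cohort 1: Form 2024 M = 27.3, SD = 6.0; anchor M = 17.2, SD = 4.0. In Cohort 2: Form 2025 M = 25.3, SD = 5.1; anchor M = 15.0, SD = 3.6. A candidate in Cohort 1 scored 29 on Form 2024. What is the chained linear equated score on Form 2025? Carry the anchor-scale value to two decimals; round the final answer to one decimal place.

30.0

Form 2024 → anchor (Cohort 1): v = (4.0/6.0)(29 − 27.3) + 17.2 = 18.33
anchor → Form 2025 (Cohort 2): y = (5.1/3.6)(18.33 − 15.0) + 25.3 = 30.0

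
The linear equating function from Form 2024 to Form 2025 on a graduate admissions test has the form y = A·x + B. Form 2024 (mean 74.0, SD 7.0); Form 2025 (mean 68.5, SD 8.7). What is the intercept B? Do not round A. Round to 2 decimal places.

A = SD_Y / SD_X = 8.7 / 7.0 = 1.242857
B = M_Y − A·M_X = 68.5 − 1.242857 × 74.0 = -23.47

-23.47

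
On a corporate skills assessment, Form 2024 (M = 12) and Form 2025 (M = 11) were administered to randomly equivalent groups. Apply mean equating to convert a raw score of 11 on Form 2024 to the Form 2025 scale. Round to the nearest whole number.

Mean equating: y = x + (M_Y − M_X) = 11 + (11 − 12) = 10

10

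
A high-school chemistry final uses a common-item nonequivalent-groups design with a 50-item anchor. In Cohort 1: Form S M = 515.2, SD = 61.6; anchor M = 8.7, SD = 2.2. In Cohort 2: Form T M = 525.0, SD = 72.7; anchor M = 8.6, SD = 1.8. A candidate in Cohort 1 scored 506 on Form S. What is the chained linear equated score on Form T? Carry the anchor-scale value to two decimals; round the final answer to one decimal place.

Form S → anchor (Cohort 1): v = (2.2/61.6)(506 − 515.2) + 8.7 = 8.37
anchor → Form T (Cohort 2): y = (72.7/1.8)(8.37 − 8.6) + 525.0 = 515.7

515.7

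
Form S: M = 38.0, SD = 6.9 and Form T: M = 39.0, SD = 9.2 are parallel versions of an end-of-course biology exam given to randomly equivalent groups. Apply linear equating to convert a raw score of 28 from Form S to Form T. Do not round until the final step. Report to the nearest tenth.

Linear equating: y = (SD_Y/SD_X)(x − M_X) + M_Y
y = (9.2/6.9)(28 − 38.0) + 39.0
y = 1.333333 × -10.0 + 39.0 = -13.3333 + 39.0 = 25.7

25.7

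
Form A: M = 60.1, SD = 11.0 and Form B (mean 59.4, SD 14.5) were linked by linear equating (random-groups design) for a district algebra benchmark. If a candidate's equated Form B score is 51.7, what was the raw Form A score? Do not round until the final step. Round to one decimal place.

Invert y = (SD_Y/SD_X)(x − M_X) + M_Y:
x = (SD_X/SD_Y)(y − M_Y) + M_X = (11.0/14.5)(51.7 − 59.4) + 60.1
x = 0.758621 × -7.700 + 60.1 = 54.3

54.3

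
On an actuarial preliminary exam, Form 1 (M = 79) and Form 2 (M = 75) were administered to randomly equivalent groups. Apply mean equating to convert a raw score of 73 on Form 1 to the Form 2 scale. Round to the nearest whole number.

Mean equating: y = x + (M_Y − M_X) = 73 + (75 − 79) = 69

69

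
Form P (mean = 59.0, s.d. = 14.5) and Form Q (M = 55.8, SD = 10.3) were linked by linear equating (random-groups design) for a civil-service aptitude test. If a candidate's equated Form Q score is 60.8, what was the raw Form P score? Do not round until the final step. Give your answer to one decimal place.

Invert y = (SD_Y/SD_X)(x − M_X) + M_Y:
x = (SD_X/SD_Y)(y − M_Y) + M_X = (14.5/10.3)(60.8 − 55.8) + 59.0
x = 1.407767 × 5.000 + 59.0 = 66.0

66.0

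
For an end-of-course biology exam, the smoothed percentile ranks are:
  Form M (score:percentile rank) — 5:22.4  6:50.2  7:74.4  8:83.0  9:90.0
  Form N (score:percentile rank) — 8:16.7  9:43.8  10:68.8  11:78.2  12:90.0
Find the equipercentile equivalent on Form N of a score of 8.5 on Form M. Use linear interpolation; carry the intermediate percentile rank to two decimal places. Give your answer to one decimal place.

PR of 8.5 on Form M: 83.0 + (8.5 − 8)/(9 − 8) × (90.0 − 83.0) = 86.50
On Form N, PR 86.50 falls between score 11 (PR 78.2) and 12 (PR 90.0).
Interpolate: 11 + (86.50 − 78.2)/(90.0 − 78.2) × (12 − 11) = 11.7

11.7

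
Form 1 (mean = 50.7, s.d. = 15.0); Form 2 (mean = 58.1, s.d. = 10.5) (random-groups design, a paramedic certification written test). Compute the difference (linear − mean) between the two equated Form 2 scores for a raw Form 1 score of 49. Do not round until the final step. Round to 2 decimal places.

0.51

Mean-equated: 49 + (58.1 − 50.7) = 56.40
Linear-equated: (10.5/15.0)(49 − 50.7) + 58.1 = 56.910
Difference = 56.910 − 56.40 = 0.51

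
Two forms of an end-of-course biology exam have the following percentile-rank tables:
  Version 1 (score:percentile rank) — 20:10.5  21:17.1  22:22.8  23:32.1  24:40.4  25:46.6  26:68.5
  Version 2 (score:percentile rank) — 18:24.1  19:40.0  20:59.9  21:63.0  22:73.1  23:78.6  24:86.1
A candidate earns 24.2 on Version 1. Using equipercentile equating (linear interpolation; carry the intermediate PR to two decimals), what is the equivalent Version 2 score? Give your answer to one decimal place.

19.1

PR of 24.2 on Version 1: 40.4 + (24.2 − 24)/(25 − 24) × (46.6 − 40.4) = 41.64
On Version 2, PR 41.64 falls between score 19 (PR 40.0) and 20 (PR 59.9).
Interpolate: 19 + (41.64 − 40.0)/(59.9 − 40.0) × (20 − 19) = 19.1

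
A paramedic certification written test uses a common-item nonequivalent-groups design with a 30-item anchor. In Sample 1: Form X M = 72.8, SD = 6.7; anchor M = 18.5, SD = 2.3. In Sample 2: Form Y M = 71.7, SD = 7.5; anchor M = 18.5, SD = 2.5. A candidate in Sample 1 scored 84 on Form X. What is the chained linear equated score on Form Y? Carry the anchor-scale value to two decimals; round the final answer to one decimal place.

83.2

Form X → anchor (Sample 1): v = (2.3/6.7)(84 − 72.8) + 18.5 = 22.34
anchor → Form Y (Sample 2): y = (7.5/2.5)(22.34 − 18.5) + 71.7 = 83.2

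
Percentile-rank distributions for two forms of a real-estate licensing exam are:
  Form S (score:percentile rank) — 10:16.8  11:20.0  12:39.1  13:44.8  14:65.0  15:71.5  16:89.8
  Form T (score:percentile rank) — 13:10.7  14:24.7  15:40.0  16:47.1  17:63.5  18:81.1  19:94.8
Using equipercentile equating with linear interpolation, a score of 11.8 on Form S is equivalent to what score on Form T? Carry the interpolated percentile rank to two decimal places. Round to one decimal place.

14.7

PR of 11.8 on Form S: 20.0 + (11.8 − 11)/(12 − 11) × (39.1 − 20.0) = 35.28
On Form T, PR 35.28 falls between score 14 (PR 24.7) and 15 (PR 40.0).
Interpolate: 14 + (35.28 − 24.7)/(40.0 − 24.7) × (15 − 14) = 14.7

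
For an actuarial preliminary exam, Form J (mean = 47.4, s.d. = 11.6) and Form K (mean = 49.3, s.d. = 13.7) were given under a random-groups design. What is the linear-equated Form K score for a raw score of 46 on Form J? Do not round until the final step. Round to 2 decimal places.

Linear equating: y = (SD_Y/SD_X)(x − M_X) + M_Y
y = (13.7/11.6)(46 − 47.4) + 49.3
y = 1.181034 × -1.4 + 49.3 = -1.6534 + 49.3 = 47.65

47.65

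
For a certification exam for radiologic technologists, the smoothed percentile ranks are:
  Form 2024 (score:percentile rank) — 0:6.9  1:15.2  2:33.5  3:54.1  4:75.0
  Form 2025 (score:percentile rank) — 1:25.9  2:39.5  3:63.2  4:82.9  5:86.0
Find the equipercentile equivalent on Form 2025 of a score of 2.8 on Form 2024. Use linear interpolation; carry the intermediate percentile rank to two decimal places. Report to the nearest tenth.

2.4

PR of 2.8 on Form 2024: 33.5 + (2.8 − 2)/(3 − 2) × (54.1 − 33.5) = 49.98
On Form 2025, PR 49.98 falls between score 2 (PR 39.5) and 3 (PR 63.2).
Interpolate: 2 + (49.98 − 39.5)/(63.2 − 39.5) × (3 − 2) = 2.4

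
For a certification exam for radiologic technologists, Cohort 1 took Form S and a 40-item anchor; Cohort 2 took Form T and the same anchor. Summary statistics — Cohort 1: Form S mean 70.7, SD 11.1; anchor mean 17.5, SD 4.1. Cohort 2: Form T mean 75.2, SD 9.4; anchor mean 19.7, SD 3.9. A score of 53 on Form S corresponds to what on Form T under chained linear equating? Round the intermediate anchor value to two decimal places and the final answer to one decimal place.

Form S → anchor (Cohort 1): v = (4.1/11.1)(53 − 70.7) + 17.5 = 10.96
anchor → Form T (Cohort 2): y = (9.4/3.9)(10.96 − 19.7) + 75.2 = 54.1

54.1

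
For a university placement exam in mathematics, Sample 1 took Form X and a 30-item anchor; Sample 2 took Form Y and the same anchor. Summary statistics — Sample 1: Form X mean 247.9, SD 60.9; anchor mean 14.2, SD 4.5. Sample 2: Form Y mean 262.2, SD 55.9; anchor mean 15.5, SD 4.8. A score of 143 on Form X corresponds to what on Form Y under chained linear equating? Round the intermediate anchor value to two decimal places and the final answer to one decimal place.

156.8

Form X → anchor (Sample 1): v = (4.5/60.9)(143 − 247.9) + 14.2 = 6.45
anchor → Form Y (Sample 2): y = (55.9/4.8)(6.45 − 15.5) + 262.2 = 156.8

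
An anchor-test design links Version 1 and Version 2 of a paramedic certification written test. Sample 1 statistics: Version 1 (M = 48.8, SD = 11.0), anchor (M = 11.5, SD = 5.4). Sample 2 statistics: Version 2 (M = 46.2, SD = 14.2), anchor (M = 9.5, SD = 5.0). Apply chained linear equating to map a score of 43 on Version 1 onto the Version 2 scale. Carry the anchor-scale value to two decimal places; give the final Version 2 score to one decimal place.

43.8

Version 1 → anchor (Sample 1): v = (5.4/11.0)(43 − 48.8) + 11.5 = 8.65
anchor → Version 2 (Sample 2): y = (14.2/5.0)(8.65 − 9.5) + 46.2 = 43.8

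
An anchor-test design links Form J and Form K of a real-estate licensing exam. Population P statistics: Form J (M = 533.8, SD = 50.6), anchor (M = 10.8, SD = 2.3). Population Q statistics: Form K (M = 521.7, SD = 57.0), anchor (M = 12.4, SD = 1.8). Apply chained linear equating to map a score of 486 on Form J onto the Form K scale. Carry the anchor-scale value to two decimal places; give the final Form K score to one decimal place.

402.3

Form J → anchor (Population P): v = (2.3/50.6)(486 − 533.8) + 10.8 = 8.63
anchor → Form K (Population Q): y = (57.0/1.8)(8.63 − 12.4) + 521.7 = 402.3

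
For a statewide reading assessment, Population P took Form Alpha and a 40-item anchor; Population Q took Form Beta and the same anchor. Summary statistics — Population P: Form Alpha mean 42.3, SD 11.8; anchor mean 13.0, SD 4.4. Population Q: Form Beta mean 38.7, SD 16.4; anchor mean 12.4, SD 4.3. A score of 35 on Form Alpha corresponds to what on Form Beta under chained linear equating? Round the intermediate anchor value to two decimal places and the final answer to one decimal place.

30.6

Form Alpha → anchor (Population P): v = (4.4/11.8)(35 − 42.3) + 13.0 = 10.28
anchor → Form Beta (Population Q): y = (16.4/4.3)(10.28 − 12.4) + 38.7 = 30.6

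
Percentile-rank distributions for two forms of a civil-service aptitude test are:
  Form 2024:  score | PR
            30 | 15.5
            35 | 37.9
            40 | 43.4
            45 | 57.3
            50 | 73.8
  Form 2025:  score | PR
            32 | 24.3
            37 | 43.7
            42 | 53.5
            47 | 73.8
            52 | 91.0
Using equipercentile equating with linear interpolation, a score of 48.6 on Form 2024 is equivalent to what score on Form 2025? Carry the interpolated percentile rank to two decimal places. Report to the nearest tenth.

PR of 48.6 on Form 2024: 57.3 + (48.6 − 45)/(50 − 45) × (73.8 − 57.3) = 69.18
On Form 2025, PR 69.18 falls between score 42 (PR 53.5) and 47 (PR 73.8).
Interpolate: 42 + (69.18 − 53.5)/(73.8 − 53.5) × (47 − 42) = 45.9

45.9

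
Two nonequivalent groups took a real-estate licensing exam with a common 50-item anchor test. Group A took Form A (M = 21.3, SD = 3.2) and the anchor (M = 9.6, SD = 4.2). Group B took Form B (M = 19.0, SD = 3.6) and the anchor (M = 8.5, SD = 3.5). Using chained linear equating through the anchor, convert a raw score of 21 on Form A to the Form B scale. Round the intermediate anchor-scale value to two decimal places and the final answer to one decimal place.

Form A → anchor (Group A): v = (4.2/3.2)(21 − 21.3) + 9.6 = 9.21
anchor → Form B (Group B): y = (3.6/3.5)(9.21 − 8.5) + 19.0 = 19.7

19.7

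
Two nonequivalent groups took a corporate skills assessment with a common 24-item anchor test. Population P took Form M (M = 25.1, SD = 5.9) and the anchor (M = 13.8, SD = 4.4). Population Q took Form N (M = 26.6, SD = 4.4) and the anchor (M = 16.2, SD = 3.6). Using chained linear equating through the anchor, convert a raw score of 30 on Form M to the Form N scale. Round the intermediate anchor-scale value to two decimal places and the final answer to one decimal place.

28.1

Form M → anchor (Population P): v = (4.4/5.9)(30 − 25.1) + 13.8 = 17.45
anchor → Form N (Population Q): y = (4.4/3.6)(17.45 − 16.2) + 26.6 = 28.1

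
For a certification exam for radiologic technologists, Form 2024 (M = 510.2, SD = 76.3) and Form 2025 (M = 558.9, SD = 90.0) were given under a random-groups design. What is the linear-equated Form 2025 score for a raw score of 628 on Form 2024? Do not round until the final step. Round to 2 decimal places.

697.85

Linear equating: y = (SD_Y/SD_X)(x − M_X) + M_Y
y = (90.0/76.3)(628 − 510.2) + 558.9
y = 1.179554 × 117.8 + 558.9 = 138.9515 + 558.9 = 697.85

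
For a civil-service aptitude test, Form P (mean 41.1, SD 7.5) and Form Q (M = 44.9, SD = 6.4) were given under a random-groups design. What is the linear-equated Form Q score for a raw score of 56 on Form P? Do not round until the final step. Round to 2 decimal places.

Linear equating: y = (SD_Y/SD_X)(x − M_X) + M_Y
y = (6.4/7.5)(56 − 41.1) + 44.9
y = 0.853333 × 14.9 + 44.9 = 12.7147 + 44.9 = 57.61

57.61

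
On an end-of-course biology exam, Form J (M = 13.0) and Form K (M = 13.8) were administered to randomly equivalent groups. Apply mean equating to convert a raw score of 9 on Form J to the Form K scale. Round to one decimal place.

Mean equating: y = x + (M_Y − M_X) = 9 + (13.8 − 13.0) = 9.8

9.8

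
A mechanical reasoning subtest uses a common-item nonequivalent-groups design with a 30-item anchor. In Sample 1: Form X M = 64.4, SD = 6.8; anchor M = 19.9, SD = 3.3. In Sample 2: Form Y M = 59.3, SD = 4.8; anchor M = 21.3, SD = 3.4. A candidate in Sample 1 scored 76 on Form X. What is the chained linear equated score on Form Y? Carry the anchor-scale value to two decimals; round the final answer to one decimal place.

65.3

Form X → anchor (Sample 1): v = (3.3/6.8)(76 − 64.4) + 19.9 = 25.53
anchor → Form Y (Sample 2): y = (4.8/3.4)(25.53 − 21.3) + 59.3 = 65.3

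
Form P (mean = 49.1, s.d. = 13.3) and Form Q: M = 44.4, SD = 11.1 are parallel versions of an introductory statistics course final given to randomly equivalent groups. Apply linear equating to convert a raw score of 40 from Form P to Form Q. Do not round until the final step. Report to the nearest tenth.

Linear equating: y = (SD_Y/SD_X)(x − M_X) + M_Y
y = (11.1/13.3)(40 − 49.1) + 44.4
y = 0.834586 × -9.1 + 44.4 = -7.5947 + 44.4 = 36.8

36.8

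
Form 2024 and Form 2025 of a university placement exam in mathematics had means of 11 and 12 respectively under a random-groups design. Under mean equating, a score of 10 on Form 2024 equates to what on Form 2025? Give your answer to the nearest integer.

Mean equating: y = x + (M_Y − M_X) = 10 + (12 − 11) = 11

11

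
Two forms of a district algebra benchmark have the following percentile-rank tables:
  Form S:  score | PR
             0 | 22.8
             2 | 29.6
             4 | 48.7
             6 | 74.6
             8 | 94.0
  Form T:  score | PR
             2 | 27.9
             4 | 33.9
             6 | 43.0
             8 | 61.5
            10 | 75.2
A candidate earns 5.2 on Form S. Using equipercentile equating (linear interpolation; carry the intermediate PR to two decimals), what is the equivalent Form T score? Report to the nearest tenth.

8.4

PR of 5.2 on Form S: 48.7 + (5.2 − 4)/(6 − 4) × (74.6 − 48.7) = 64.24
On Form T, PR 64.24 falls between score 8 (PR 61.5) and 10 (PR 75.2).
Interpolate: 8 + (64.24 − 61.5)/(75.2 − 61.5) × (10 − 8) = 8.4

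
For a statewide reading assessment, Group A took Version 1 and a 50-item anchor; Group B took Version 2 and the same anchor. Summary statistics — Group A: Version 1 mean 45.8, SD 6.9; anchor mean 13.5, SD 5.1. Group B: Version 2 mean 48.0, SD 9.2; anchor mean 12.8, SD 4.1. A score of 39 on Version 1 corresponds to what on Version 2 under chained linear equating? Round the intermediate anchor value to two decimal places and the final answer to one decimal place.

Version 1 → anchor (Group A): v = (5.1/6.9)(39 − 45.8) + 13.5 = 8.47
anchor → Version 2 (Group B): y = (9.2/4.1)(8.47 − 12.8) + 48.0 = 38.3

38.3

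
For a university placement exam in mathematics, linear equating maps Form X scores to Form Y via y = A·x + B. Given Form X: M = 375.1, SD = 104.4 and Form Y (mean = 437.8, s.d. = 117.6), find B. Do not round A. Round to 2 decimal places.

15.27

A = SD_Y / SD_X = 117.6 / 104.4 = 1.126437
B = M_Y − A·M_X = 437.8 − 1.126437 × 375.1 = 15.27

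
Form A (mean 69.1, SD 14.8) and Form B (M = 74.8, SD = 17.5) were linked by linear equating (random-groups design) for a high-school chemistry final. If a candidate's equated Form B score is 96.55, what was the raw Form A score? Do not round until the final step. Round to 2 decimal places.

87.49

Invert y = (SD_Y/SD_X)(x − M_X) + M_Y:
x = (SD_X/SD_Y)(y − M_Y) + M_X = (14.8/17.5)(96.55 − 74.8) + 69.1
x = 0.845714 × 21.750 + 69.1 = 87.49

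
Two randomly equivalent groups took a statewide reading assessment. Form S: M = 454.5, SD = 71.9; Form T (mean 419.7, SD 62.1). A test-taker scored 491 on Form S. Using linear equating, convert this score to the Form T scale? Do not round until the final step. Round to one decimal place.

451.2

Linear equating: y = (SD_Y/SD_X)(x − M_X) + M_Y
y = (62.1/71.9)(491 − 454.5) + 419.7
y = 0.863700 × 36.5 + 419.7 = 31.5250 + 419.7 = 451.2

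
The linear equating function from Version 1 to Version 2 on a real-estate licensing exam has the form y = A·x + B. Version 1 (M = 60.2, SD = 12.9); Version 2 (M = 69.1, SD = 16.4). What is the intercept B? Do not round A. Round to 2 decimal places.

A = SD_Y / SD_X = 16.4 / 12.9 = 1.271318
B = M_Y − A·M_X = 69.1 − 1.271318 × 60.2 = -7.43

-7.43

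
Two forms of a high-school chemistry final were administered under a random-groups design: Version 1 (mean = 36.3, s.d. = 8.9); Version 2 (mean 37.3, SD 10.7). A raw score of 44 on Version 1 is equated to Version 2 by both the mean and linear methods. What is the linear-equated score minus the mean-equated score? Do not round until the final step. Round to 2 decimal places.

1.56

Mean-equated: 44 + (37.3 − 36.3) = 45.00
Linear-equated: (10.7/8.9)(44 − 36.3) + 37.3 = 46.557
Difference = 46.557 − 45.00 = 1.56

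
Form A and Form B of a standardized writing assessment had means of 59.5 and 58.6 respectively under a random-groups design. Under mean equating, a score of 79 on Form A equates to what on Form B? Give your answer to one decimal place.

Mean equating: y = x + (M_Y − M_X) = 79 + (58.6 − 59.5) = 78.1

78.1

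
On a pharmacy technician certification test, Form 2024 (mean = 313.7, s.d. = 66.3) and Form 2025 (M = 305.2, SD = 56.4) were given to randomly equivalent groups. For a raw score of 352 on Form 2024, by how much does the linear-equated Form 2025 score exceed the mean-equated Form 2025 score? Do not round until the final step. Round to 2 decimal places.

Mean-equated: 352 + (305.2 − 313.7) = 343.50
Linear-equated: (56.4/66.3)(352 − 313.7) + 305.2 = 337.781
Difference = 337.781 − 343.50 = -5.72

-5.72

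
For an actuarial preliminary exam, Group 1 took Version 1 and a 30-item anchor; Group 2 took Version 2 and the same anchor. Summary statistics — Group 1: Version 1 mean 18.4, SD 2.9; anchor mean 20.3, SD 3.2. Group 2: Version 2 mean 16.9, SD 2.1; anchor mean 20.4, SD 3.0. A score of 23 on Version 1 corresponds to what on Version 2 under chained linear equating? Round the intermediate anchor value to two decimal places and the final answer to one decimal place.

Version 1 → anchor (Group 1): v = (3.2/2.9)(23 − 18.4) + 20.3 = 25.38
anchor → Version 2 (Group 2): y = (2.1/3.0)(25.38 − 20.4) + 16.9 = 20.4

20.4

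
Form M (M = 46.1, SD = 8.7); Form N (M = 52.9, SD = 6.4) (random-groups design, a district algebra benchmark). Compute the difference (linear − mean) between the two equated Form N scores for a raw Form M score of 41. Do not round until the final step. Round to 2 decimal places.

Mean-equated: 41 + (52.9 − 46.1) = 47.80
Linear-equated: (6.4/8.7)(41 − 46.1) + 52.9 = 49.148
Difference = 49.148 − 47.80 = 1.35

1.35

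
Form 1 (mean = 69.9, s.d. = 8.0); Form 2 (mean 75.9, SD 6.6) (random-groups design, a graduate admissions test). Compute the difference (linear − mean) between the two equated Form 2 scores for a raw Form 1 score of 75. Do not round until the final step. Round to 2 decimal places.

Mean-equated: 75 + (75.9 − 69.9) = 81.00
Linear-equated: (6.6/8.0)(75 − 69.9) + 75.9 = 80.108
Difference = 80.108 − 81.00 = -0.89

-0.89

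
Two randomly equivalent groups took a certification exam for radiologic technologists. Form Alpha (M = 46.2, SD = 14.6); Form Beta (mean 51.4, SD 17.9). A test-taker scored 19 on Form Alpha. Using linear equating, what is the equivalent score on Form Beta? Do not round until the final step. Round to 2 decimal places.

Linear equating: y = (SD_Y/SD_X)(x − M_X) + M_Y
y = (17.9/14.6)(19 − 46.2) + 51.4
y = 1.226027 × -27.2 + 51.4 = -33.3479 + 51.4 = 18.05

18.05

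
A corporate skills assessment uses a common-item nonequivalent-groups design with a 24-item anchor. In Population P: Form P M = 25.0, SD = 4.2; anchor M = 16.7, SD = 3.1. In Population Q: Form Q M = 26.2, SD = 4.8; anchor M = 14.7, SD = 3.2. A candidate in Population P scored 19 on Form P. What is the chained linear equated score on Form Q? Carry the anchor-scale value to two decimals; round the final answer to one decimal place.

22.6

Form P → anchor (Population P): v = (3.1/4.2)(19 − 25.0) + 16.7 = 12.27
anchor → Form Q (Population Q): y = (4.8/3.2)(12.27 − 14.7) + 26.2 = 22.6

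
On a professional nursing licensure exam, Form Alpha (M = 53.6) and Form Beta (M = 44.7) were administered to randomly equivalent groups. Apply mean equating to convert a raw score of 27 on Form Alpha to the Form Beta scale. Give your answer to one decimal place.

Mean equating: y = x + (M_Y − M_X) = 27 + (44.7 − 53.6) = 18.1

18.1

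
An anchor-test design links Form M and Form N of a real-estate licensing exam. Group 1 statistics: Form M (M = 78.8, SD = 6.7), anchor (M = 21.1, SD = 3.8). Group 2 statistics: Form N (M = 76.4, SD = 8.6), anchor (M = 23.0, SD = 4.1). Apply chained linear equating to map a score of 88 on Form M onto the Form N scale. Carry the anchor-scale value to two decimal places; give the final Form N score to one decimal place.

83.4

Form M → anchor (Group 1): v = (3.8/6.7)(88 − 78.8) + 21.1 = 26.32
anchor → Form N (Group 2): y = (8.6/4.1)(26.32 − 23.0) + 76.4 = 83.4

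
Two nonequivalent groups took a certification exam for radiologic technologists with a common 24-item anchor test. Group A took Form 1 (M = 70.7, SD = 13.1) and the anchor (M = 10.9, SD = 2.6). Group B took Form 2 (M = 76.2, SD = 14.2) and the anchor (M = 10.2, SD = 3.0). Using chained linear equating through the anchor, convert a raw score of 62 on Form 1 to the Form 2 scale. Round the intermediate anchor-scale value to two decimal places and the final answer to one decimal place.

71.3

Form 1 → anchor (Group A): v = (2.6/13.1)(62 − 70.7) + 10.9 = 9.17
anchor → Form 2 (Group B): y = (14.2/3.0)(9.17 − 10.2) + 76.2 = 71.3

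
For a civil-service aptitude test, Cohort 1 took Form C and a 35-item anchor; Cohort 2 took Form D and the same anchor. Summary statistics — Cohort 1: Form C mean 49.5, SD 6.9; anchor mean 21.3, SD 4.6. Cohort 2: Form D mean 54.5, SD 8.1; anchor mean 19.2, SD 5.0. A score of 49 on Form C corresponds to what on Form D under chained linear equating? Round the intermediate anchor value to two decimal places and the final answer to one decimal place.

57.4

Form C → anchor (Cohort 1): v = (4.6/6.9)(49 − 49.5) + 21.3 = 20.97
anchor → Form D (Cohort 2): y = (8.1/5.0)(20.97 − 19.2) + 54.5 = 57.4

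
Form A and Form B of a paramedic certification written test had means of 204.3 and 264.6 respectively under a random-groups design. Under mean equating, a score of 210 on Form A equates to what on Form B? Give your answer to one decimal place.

Mean equating: y = x + (M_Y − M_X) = 210 + (264.6 − 204.3) = 270.3

270.3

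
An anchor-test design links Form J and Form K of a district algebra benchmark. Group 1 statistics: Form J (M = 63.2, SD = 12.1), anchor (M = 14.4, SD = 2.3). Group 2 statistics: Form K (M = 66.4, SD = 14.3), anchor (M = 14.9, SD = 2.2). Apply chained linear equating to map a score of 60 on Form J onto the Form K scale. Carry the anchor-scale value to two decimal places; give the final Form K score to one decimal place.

Form J → anchor (Group 1): v = (2.3/12.1)(60 − 63.2) + 14.4 = 13.79
anchor → Form K (Group 2): y = (14.3/2.2)(13.79 − 14.9) + 66.4 = 59.2

59.2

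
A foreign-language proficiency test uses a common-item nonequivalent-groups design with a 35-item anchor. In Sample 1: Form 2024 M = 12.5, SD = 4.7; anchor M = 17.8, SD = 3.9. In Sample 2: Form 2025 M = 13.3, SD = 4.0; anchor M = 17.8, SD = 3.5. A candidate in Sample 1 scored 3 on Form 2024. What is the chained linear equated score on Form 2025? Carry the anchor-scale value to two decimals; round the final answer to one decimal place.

Form 2024 → anchor (Sample 1): v = (3.9/4.7)(3 − 12.5) + 17.8 = 9.92
anchor → Form 2025 (Sample 2): y = (4.0/3.5)(9.92 − 17.8) + 13.3 = 4.3

4.3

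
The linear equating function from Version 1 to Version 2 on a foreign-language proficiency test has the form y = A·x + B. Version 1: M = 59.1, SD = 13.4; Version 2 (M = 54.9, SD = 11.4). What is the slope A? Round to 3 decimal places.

A = SD_Y / SD_X = 11.4 / 13.4 = 0.851

0.851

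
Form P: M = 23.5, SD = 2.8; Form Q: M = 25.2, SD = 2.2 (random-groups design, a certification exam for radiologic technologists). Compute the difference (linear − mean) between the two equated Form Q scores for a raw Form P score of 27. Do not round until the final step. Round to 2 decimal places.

Mean-equated: 27 + (25.2 − 23.5) = 28.70
Linear-equated: (2.2/2.8)(27 − 23.5) + 25.2 = 27.950
Difference = 27.950 − 28.70 = -0.75

-0.75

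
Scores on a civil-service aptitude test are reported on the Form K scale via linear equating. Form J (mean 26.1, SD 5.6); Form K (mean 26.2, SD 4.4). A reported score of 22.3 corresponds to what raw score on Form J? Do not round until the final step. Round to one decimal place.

Invert y = (SD_Y/SD_X)(x − M_X) + M_Y:
x = (SD_X/SD_Y)(y − M_Y) + M_X = (5.6/4.4)(22.3 − 26.2) + 26.1
x = 1.272727 × -3.900 + 26.1 = 21.1

21.1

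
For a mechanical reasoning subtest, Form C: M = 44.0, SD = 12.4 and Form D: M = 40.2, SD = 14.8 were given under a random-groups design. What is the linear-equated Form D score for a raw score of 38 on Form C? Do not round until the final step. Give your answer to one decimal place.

Linear equating: y = (SD_Y/SD_X)(x − M_X) + M_Y
y = (14.8/12.4)(38 − 44.0) + 40.2
y = 1.193548 × -6.0 + 40.2 = -7.1613 + 40.2 = 33.0

33.0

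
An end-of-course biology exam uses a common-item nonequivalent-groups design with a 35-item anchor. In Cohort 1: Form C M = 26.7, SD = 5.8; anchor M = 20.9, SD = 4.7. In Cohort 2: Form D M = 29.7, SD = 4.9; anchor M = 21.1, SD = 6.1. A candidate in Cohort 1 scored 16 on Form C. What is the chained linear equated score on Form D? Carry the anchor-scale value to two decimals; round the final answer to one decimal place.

22.6

Form C → anchor (Cohort 1): v = (4.7/5.8)(16 − 26.7) + 20.9 = 12.23
anchor → Form D (Cohort 2): y = (4.9/6.1)(12.23 − 21.1) + 29.7 = 22.6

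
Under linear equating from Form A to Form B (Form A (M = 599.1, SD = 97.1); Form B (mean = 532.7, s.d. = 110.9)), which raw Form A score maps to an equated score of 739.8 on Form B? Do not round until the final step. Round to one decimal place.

Invert y = (SD_Y/SD_X)(x − M_X) + M_Y:
x = (SD_X/SD_Y)(y − M_Y) + M_X = (97.1/110.9)(739.8 − 532.7) + 599.1
x = 0.875564 × 207.100 + 599.1 = 780.4

780.4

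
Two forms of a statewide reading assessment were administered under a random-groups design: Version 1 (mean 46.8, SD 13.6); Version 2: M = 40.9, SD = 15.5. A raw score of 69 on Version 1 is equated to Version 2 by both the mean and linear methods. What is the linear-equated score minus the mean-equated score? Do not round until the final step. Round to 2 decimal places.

Mean-equated: 69 + (40.9 − 46.8) = 63.10
Linear-equated: (15.5/13.6)(69 − 46.8) + 40.9 = 66.201
Difference = 66.201 − 63.10 = 3.10

3.10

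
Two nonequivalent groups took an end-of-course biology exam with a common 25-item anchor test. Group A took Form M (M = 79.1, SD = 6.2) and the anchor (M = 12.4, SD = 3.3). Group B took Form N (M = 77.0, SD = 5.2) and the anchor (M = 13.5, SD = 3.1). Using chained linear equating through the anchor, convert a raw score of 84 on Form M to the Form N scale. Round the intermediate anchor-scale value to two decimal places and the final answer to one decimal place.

Form M → anchor (Group A): v = (3.3/6.2)(84 − 79.1) + 12.4 = 15.01
anchor → Form N (Group B): y = (5.2/3.1)(15.01 − 13.5) + 77.0 = 79.5

79.5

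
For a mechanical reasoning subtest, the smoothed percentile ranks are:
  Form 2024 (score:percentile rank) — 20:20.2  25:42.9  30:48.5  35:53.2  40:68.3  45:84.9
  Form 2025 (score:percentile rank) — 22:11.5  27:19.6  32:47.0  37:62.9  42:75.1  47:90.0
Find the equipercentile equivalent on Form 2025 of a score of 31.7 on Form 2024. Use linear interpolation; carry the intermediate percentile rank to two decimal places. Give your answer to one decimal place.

PR of 31.7 on Form 2024: 48.5 + (31.7 − 30)/(35 − 30) × (53.2 − 48.5) = 50.10
On Form 2025, PR 50.10 falls between score 32 (PR 47.0) and 37 (PR 62.9).
Interpolate: 32 + (50.10 − 47.0)/(62.9 − 47.0) × (37 − 32) = 33.0

33.0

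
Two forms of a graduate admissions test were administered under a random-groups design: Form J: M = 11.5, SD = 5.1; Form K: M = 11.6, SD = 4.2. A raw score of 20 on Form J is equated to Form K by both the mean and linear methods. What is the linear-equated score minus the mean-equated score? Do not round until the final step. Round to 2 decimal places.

Mean-equated: 20 + (11.6 − 11.5) = 20.10
Linear-equated: (4.2/5.1)(20 − 11.5) + 11.6 = 18.600
Difference = 18.600 − 20.10 = -1.50

-1.50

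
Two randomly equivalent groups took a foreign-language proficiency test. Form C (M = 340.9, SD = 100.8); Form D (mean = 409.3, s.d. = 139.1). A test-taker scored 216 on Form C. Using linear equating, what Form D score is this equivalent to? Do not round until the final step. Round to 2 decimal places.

236.94

Linear equating: y = (SD_Y/SD_X)(x − M_X) + M_Y
y = (139.1/100.8)(216 − 340.9) + 409.3
y = 1.379960 × -124.9 + 409.3 = -172.3570 + 409.3 = 236.94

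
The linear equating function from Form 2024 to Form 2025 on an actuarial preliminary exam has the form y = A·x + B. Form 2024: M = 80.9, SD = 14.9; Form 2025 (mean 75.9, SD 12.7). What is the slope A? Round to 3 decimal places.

A = SD_Y / SD_X = 12.7 / 14.9 = 0.852

0.852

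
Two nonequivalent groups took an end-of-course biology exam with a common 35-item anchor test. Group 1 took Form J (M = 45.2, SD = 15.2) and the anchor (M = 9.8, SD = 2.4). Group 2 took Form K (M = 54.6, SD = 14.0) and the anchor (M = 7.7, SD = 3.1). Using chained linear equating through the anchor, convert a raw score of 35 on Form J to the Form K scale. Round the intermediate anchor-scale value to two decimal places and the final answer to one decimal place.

56.8

Form J → anchor (Group 1): v = (2.4/15.2)(35 − 45.2) + 9.8 = 8.19
anchor → Form K (Group 2): y = (14.0/3.1)(8.19 − 7.7) + 54.6 = 56.8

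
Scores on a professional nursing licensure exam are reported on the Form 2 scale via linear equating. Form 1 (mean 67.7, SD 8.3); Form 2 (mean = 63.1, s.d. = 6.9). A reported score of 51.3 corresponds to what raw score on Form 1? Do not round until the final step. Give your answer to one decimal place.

53.5

Invert y = (SD_Y/SD_X)(x − M_X) + M_Y:
x = (SD_X/SD_Y)(y − M_Y) + M_X = (8.3/6.9)(51.3 − 63.1) + 67.7
x = 1.202899 × -11.800 + 67.7 = 53.5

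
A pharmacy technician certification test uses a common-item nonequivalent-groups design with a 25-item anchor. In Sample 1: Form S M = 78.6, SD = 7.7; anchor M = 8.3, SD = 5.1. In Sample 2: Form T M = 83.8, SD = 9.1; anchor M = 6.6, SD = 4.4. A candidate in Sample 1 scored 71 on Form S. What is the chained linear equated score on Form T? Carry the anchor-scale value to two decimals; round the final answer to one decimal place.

Form S → anchor (Sample 1): v = (5.1/7.7)(71 − 78.6) + 8.3 = 3.27
anchor → Form T (Sample 2): y = (9.1/4.4)(3.27 − 6.6) + 83.8 = 76.9

76.9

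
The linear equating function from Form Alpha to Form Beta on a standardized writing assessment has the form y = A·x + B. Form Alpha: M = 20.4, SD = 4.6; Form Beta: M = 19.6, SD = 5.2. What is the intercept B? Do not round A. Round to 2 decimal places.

A = SD_Y / SD_X = 5.2 / 4.6 = 1.130435
B = M_Y − A·M_X = 19.6 − 1.130435 × 20.4 = -3.46

-3.46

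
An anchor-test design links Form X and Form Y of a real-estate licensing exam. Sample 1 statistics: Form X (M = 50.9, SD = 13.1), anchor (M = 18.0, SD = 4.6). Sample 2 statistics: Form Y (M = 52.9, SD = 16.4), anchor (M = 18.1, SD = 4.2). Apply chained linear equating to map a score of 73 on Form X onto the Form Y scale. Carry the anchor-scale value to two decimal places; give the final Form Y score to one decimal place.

Form X → anchor (Sample 1): v = (4.6/13.1)(73 − 50.9) + 18.0 = 25.76
anchor → Form Y (Sample 2): y = (16.4/4.2)(25.76 − 18.1) + 52.9 = 82.8

82.8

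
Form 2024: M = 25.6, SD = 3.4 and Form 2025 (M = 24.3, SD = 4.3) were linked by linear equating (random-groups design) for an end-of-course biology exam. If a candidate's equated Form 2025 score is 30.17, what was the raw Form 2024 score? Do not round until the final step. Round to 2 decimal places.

Invert y = (SD_Y/SD_X)(x − M_X) + M_Y:
x = (SD_X/SD_Y)(y − M_Y) + M_X = (3.4/4.3)(30.17 − 24.3) + 25.6
x = 0.790698 × 5.870 + 25.6 = 30.24

30.24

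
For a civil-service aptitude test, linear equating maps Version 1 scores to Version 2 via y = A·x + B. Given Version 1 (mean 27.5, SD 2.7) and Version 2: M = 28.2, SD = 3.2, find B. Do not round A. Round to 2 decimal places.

A = SD_Y / SD_X = 3.2 / 2.7 = 1.185185
B = M_Y − A·M_X = 28.2 − 1.185185 × 27.5 = -4.39

-4.39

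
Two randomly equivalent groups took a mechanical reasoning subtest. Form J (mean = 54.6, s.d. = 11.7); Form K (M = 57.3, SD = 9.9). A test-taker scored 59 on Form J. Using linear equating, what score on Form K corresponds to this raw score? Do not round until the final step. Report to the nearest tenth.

Linear equating: y = (SD_Y/SD_X)(x − M_X) + M_Y
y = (9.9/11.7)(59 − 54.6) + 57.3
y = 0.846154 × 4.4 + 57.3 = 3.7231 + 57.3 = 61.0

61.0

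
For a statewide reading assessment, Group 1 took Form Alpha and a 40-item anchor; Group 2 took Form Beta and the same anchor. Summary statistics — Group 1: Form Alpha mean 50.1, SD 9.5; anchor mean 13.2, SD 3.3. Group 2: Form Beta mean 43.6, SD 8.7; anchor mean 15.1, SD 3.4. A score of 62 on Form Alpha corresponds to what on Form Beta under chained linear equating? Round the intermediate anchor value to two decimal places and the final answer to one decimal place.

Form Alpha → anchor (Group 1): v = (3.3/9.5)(62 − 50.1) + 13.2 = 17.33
anchor → Form Beta (Group 2): y = (8.7/3.4)(17.33 − 15.1) + 43.6 = 49.3

49.3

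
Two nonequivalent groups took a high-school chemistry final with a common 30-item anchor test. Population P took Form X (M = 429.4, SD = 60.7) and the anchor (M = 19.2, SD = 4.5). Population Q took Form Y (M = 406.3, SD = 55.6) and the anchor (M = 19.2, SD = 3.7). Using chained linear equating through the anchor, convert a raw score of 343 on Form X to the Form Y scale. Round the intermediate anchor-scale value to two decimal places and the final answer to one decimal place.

310.0

Form X → anchor (Population P): v = (4.5/60.7)(343 − 429.4) + 19.2 = 12.79
anchor → Form Y (Population Q): y = (55.6/3.7)(12.79 − 19.2) + 406.3 = 310.0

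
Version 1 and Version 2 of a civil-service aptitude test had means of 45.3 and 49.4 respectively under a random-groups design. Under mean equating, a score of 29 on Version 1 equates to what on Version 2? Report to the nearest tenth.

Mean equating: y = x + (M_Y − M_X) = 29 + (49.4 − 45.3) = 33.1

33.1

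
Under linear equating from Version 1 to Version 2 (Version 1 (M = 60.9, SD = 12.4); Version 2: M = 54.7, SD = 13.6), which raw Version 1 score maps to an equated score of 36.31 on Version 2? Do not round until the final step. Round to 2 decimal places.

44.13

Invert y = (SD_Y/SD_X)(x − M_X) + M_Y:
x = (SD_X/SD_Y)(y − M_Y) + M_X = (12.4/13.6)(36.31 − 54.7) + 60.9
x = 0.911765 × -18.390 + 60.9 = 44.13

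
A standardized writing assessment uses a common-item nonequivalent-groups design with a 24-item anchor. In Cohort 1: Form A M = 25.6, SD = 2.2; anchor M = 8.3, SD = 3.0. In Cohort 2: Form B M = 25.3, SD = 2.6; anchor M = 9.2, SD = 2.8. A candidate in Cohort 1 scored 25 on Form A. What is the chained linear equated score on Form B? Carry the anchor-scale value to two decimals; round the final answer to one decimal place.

Form A → anchor (Cohort 1): v = (3.0/2.2)(25 − 25.6) + 8.3 = 7.48
anchor → Form B (Cohort 2): y = (2.6/2.8)(7.48 − 9.2) + 25.3 = 23.7

23.7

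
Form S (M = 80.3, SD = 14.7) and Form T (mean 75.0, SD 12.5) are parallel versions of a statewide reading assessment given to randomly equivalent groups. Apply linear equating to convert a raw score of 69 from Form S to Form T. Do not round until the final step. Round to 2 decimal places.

Linear equating: y = (SD_Y/SD_X)(x − M_X) + M_Y
y = (12.5/14.7)(69 − 80.3) + 75.0
y = 0.850340 × -11.3 + 75.0 = -9.6088 + 75.0 = 65.39

65.39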